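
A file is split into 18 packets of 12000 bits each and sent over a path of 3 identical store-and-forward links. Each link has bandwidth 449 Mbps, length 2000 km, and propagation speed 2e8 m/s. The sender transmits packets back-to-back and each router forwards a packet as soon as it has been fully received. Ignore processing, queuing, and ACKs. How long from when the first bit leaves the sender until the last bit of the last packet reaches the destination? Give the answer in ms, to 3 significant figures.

Per-hop transmission t_tx = L/R = 12000/449000000 = 0.0267261 ms.
Per-hop propagation t_prop = 2000000/200000000 = 10 ms.
Pipeline fill: first packet needs 3·t_tx to clear all hops; remaining 17 packets each add one t_tx.
Total = (3+18-1)·t_tx + 3·t_prop = 20·0.0267261 + 3·10 = 30.5 ms.

30.5 ms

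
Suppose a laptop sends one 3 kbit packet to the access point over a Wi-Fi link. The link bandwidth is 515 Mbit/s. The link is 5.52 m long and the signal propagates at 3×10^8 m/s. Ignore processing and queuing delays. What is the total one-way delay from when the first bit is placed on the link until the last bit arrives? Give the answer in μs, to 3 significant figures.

L = 3000 bits.
Transmission delay = L/R = 3000 / 515000000 = 5.82524 μs.
Propagation delay = d/s = 5.52 m / 300000000 m/s = 0.0184 μs.
Total = 5.84 μs.

5.84 μs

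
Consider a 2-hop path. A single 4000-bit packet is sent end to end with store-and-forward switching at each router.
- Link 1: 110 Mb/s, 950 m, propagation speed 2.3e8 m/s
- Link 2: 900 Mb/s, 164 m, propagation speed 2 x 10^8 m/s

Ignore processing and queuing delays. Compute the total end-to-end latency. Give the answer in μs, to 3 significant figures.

45.8 μs

Transmission delays (L/R per hop): 36.3636, 4.44444 μs; sum = 40.8081 μs.
Propagation delays (d/s per hop): 4.13043, 0.82 μs; sum = 4.95043 μs.
End-to-end = 45.8 μs.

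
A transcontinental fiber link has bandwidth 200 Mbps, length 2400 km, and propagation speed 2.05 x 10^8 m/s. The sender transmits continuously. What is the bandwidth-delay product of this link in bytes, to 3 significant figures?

293000 bytes

Propagation delay = 2400000 / 2.05e+08 = 0.0117073 s.
BDP = R × t_prop = 200000000 × 0.0117073 = 2341460 bits.
In bytes: 2341460/8 = 293000 bytes.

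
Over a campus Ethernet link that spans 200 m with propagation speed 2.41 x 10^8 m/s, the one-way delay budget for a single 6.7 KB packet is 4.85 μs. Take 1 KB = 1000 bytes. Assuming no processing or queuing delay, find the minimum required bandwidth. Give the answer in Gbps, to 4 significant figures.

13.33 Gbps

L = 53600 bits.
Propagation delay = 200 / 241000000 = 0.829876 μs.
Transmission budget = 4.85 − 0.829876 = 4.02012 μs.
R ≥ L / t_tx = 53600 bits / 4.02012e-06 s = 13.33 Gbps.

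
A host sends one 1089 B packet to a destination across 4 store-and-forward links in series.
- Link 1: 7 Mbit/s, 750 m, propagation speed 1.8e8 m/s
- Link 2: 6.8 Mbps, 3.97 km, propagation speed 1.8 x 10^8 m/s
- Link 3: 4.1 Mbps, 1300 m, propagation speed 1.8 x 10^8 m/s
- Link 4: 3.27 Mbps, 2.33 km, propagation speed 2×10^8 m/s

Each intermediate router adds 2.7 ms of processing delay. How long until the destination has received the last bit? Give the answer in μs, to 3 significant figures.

15500 μs

L = 1089 × 8 = 8712 bits.
Transmission delays (L/R per hop): 1244.57, 1281.18, 2124.88, 2664.22 μs; sum = 7314.85 μs.
Propagation delays (d/s per hop): 4.16667, 22.0556, 7.22222, 11.65 μs; sum = 45.0944 μs.
Processing at 3 router(s): 3 × 2.7 ms = 8100 μs.
End-to-end = 15500 μs.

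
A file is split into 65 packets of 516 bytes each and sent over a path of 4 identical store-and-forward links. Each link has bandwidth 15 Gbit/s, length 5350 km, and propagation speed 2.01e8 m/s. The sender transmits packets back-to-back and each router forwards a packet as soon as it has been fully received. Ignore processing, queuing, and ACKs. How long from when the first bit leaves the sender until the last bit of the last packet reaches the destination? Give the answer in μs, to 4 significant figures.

106500 μs

Per-hop transmission t_tx = L/R = 4128/15000000000 = 0.2752 μs.
Per-hop propagation t_prop = 5350000/2.01e+08 = 26616.9 μs.
Pipeline fill: first packet needs 4·t_tx to clear all hops; remaining 64 packets each add one t_tx.
Total = (4+65-1)·t_tx + 4·t_prop = 68·0.2752 + 4·26616.9 = 106500 μs.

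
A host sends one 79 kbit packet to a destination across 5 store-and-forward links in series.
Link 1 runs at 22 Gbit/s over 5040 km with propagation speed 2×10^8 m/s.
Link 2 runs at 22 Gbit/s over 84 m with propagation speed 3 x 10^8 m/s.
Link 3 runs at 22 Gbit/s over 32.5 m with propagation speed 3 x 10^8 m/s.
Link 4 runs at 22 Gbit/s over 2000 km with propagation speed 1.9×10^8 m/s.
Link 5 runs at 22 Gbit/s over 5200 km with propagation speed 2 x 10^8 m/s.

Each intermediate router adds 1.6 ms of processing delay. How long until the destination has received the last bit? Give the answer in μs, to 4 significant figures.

L = 79000 bits.
Transmission delay per hop = L/R = 79000/22000000000 = 3.59091 μs; 5 hops → 17.9545 μs.
Propagation delays (d/s per hop): 25200, 0.28, 0.108333, 10526.3, 26000 μs; sum = 61726.7 μs.
Processing at 4 router(s): 4 × 1.6 ms = 6400 μs.
End-to-end = 68140 μs.

68140 μs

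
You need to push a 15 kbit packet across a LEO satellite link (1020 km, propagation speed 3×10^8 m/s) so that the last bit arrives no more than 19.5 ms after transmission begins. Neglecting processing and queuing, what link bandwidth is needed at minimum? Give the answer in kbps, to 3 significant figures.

Propagation delay = 1020000 / 300000000 = 3.4 ms.
Transmission budget = 19.5 − 3.4 = 16.1 ms.
R ≥ L / t_tx = 15000 bits / 0.0161 s = 932 kbps.

932 kbps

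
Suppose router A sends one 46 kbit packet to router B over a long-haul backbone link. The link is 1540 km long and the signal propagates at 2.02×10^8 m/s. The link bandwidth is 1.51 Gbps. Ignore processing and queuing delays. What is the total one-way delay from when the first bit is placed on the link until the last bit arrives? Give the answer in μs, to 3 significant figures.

7650 μs

L = 46000 bits.
Transmission delay = L/R = 46000 / 1510000000 = 30.4636 μs.
Propagation delay = d/s = 1540000 m / 202000000 m/s = 7623.76 μs.
Total = 7650 μs.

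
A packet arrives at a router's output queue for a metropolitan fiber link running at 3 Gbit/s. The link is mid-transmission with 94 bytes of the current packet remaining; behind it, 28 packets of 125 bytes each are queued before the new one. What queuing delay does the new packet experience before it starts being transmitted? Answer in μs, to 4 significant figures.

Each queued packet: L/R = 1000/3000000000 = 0.333333 μs.
28 queued → 9.33333 μs.
Plus remaining 752 bits of current packet: 0.250667 μs.
Queuing delay = 9.584 μs.

9.584 μs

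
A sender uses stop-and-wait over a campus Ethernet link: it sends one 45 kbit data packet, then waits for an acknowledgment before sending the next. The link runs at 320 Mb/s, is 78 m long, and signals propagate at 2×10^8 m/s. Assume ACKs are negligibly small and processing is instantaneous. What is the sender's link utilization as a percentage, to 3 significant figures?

t_tx = L/R = 45000/320000000 = 0.000140625 s.
t_prop = 78/200000000 = 3.9e-07 s; RTT = 7.8e-07 s.
Cycle = t_tx + RTT = 0.000141405 s.
Utilization = t_tx / cycle = 0.000140625/0.000141405 = 99.4 %.

99.4 %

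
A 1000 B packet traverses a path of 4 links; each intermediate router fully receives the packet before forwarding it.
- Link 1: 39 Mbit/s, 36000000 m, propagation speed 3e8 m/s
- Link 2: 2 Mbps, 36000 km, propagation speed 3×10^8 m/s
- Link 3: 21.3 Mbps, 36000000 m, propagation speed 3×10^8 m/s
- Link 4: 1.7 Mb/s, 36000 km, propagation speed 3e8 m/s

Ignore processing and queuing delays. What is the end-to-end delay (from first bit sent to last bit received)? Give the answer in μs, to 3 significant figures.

L = 1000 × 8 = 8000 bits.
Transmission delays (L/R per hop): 205.128, 4000, 375.587, 4705.88 μs; sum = 9286.6 μs.
Propagation delays (d/s per hop): 120000, 120000, 120000, 120000 μs; sum = 480000 μs.
End-to-end = 489000 μs.

489000 μs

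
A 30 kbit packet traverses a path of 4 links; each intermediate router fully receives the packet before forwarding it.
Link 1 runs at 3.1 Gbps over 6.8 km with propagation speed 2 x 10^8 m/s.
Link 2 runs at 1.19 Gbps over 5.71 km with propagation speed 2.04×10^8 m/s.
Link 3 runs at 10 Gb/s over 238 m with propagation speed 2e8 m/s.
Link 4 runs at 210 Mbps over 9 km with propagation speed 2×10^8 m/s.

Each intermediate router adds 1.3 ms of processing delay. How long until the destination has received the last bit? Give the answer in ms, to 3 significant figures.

4.19 ms

L = 30000 bits.
Transmission delays (L/R per hop): 0.00967742, 0.0252101, 0.003, 0.142857 ms; sum = 0.180745 ms.
Propagation delays (d/s per hop): 0.034, 0.0279902, 0.00119, 0.045 ms; sum = 0.10818 ms.
Processing at 3 router(s): 3 × 1.3 ms = 3.9 ms.
End-to-end = 4.19 ms.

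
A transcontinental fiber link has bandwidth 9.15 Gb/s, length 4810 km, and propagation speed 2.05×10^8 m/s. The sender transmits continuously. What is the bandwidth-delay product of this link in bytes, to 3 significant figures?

26800000 bytes

Propagation delay = 4810000 / 2.05e+08 = 0.0234634 s.
BDP = R × t_prop = 9150000000 × 0.0234634 = 214690000 bits.
In bytes: 214690000/8 = 26800000 bytes.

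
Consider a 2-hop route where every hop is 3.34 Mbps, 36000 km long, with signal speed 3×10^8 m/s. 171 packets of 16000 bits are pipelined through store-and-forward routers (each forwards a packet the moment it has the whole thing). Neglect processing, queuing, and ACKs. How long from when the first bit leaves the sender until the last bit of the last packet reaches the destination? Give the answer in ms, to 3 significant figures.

1060 ms

Per-hop transmission t_tx = L/R = 16000/3340000 = 4.79042 ms.
Per-hop propagation t_prop = 36000000/300000000 = 120 ms.
Pipeline fill: first packet needs 2·t_tx to clear all hops; remaining 170 packets each add one t_tx.
Total = (2+171-1)·t_tx + 2·t_prop = 172·4.79042 + 2·120 = 1060 ms.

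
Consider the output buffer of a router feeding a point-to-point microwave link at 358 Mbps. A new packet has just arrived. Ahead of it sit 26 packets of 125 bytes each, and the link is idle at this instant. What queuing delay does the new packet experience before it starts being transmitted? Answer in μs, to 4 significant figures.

Each queued packet: L/R = 1000/358000000 = 2.7933 μs.
26 queued → 72.6257 μs.
Queuing delay = 72.63 μs.

72.63 μs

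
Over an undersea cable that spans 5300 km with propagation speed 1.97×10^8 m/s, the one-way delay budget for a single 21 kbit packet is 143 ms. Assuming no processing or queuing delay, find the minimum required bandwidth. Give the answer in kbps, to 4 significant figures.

180.9 kbps

Propagation delay = 5300000 / 197000000 = 26.9036 ms.
Transmission budget = 143 − 26.9036 = 116.096 ms.
R ≥ L / t_tx = 21000 bits / 0.116096 s = 180.9 kbps.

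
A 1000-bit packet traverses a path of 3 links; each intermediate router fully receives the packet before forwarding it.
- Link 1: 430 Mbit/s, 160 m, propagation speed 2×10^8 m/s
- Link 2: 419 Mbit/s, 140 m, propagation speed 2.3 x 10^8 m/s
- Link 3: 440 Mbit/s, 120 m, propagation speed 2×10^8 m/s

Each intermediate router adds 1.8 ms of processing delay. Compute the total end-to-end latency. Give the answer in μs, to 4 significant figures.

3609 μs

Transmission delays (L/R per hop): 2.32558, 2.38663, 2.27273 μs; sum = 6.98494 μs.
Propagation delays (d/s per hop): 0.8, 0.608696, 0.6 μs; sum = 2.0087 μs.
Processing at 2 router(s): 2 × 1.8 ms = 3600 μs.
End-to-end = 3609 μs.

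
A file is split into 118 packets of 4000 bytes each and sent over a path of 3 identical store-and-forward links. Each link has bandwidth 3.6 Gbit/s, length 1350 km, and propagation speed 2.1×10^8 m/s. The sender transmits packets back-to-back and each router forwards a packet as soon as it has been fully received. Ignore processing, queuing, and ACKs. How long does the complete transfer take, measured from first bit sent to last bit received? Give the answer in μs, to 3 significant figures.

Per-hop transmission t_tx = L/R = 32000/3600000000 = 8.88889 μs.
Per-hop propagation t_prop = 1350000/210000000 = 6428.57 μs.
Pipeline fill: first packet needs 3·t_tx to clear all hops; remaining 117 packets each add one t_tx.
Total = (3+118-1)·t_tx + 3·t_prop = 120·8.88889 + 3·6428.57 = 20400 μs.

20400 μs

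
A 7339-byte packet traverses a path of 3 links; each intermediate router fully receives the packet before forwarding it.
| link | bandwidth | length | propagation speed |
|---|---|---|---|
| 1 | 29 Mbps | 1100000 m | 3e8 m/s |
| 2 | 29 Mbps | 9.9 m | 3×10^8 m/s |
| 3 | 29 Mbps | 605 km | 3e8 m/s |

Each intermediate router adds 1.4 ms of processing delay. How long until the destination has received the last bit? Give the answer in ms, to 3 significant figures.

14.6 ms

L = 7339 × 8 = 58712 bits.
Transmission delay per hop = L/R = 58712/29000000 = 2.02455 ms; 3 hops → 6.07366 ms.
Propagation delays (d/s per hop): 3.66667, 3.3e-05, 2.01667 ms; sum = 5.68337 ms.
Processing at 2 router(s): 2 × 1.4 ms = 2.8 ms.
End-to-end = 14.6 ms.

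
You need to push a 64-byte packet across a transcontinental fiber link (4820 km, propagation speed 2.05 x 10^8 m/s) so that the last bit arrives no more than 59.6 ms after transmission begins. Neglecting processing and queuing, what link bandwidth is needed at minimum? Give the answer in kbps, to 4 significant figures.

14.19 kbps

L = 512 bits.
Propagation delay = 4820000 / 2.05e+08 = 23.5122 ms.
Transmission budget = 59.6 − 23.5122 = 36.0878 ms.
R ≥ L / t_tx = 512 bits / 0.0360878 s = 14.19 kbps.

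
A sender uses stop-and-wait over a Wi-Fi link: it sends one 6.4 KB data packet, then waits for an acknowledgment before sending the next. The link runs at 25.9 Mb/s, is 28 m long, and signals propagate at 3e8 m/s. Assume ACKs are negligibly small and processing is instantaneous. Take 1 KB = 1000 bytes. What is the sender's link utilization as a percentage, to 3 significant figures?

100 %

t_tx = L/R = 51200/25900000 = 0.00197683 s.
t_prop = 28/300000000 = 9.33333e-08 s; RTT = 1.86667e-07 s.
Cycle = t_tx + RTT = 0.00197702 s.
Utilization = t_tx / cycle = 0.00197683/0.00197702 = 100 %.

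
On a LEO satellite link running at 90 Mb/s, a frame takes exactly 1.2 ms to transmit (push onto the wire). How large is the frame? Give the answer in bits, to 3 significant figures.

108000 bits

L = R × t_tx = 90000000 b/s × 0.0012 s = 108000 bits.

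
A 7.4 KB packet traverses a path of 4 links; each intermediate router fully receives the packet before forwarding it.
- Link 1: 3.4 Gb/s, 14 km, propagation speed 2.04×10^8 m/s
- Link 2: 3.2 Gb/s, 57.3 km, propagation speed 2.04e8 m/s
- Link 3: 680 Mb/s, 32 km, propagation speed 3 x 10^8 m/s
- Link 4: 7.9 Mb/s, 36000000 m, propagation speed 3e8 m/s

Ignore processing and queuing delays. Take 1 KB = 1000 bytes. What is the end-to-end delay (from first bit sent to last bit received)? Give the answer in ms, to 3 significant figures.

128 ms

L = 59200 bits.
Transmission delays (L/R per hop): 0.0174118, 0.0185, 0.0870588, 7.49367 ms; sum = 7.61664 ms.
Propagation delays (d/s per hop): 0.0686275, 0.280882, 0.106667, 120 ms; sum = 120.456 ms.
End-to-end = 128 ms.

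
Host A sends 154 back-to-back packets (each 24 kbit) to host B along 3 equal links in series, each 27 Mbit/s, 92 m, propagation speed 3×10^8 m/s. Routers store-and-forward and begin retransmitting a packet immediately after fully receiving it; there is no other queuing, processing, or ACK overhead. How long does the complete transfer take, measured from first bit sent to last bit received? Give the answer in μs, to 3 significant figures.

139000 μs

Per-hop transmission t_tx = L/R = 24000/27000000 = 888.889 μs.
Per-hop propagation t_prop = 92/300000000 = 0.306667 μs.
Pipeline fill: first packet needs 3·t_tx to clear all hops; remaining 153 packets each add one t_tx.
Total = (3+154-1)·t_tx + 3·t_prop = 156·888.889 + 3·0.306667 = 139000 μs.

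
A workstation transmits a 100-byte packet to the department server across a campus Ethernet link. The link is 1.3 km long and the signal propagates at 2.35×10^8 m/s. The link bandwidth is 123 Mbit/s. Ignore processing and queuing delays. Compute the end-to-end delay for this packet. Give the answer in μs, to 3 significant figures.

L = 100 × 8 = 800 bits.
Transmission delay = L/R = 800 / 123000000 = 6.50407 μs.
Propagation delay = d/s = 1300 m / 235000000 m/s = 5.53191 μs.
Total = 12.0 μs.

12.0 μs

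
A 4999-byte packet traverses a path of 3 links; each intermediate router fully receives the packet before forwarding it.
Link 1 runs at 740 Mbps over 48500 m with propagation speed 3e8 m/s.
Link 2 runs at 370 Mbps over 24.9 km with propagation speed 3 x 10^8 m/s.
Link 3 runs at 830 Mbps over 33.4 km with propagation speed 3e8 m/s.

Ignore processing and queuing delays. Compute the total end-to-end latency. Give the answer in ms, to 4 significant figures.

L = 4999 × 8 = 39992 bits.
Transmission delays (L/R per hop): 0.0540432, 0.108086, 0.0481831 ms; sum = 0.210313 ms.
Propagation delays (d/s per hop): 0.161667, 0.083, 0.111333 ms; sum = 0.356 ms.
End-to-end = 0.5663 ms.

0.5663 ms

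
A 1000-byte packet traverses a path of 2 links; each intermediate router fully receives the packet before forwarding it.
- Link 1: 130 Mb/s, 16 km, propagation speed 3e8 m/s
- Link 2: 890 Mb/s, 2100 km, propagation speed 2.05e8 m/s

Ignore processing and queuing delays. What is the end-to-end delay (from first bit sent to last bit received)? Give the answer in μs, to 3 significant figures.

L = 1000 × 8 = 8000 bits.
Transmission delays (L/R per hop): 61.5385, 8.98876 μs; sum = 70.5272 μs.
Propagation delays (d/s per hop): 53.3333, 10243.9 μs; sum = 10297.2 μs.
End-to-end = 10400 μs.

10400 μs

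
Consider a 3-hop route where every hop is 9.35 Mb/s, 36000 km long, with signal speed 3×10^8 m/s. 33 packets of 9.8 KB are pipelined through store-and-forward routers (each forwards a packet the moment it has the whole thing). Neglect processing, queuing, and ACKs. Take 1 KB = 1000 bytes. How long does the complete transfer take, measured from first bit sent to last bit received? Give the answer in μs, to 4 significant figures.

Per-hop transmission t_tx = L/R = 78400/9350000 = 8385.03 μs.
Per-hop propagation t_prop = 36000000/300000000 = 120000 μs.
Pipeline fill: first packet needs 3·t_tx to clear all hops; remaining 32 packets each add one t_tx.
Total = (3+33-1)·t_tx + 3·t_prop = 35·8385.03 + 3·120000 = 653500 μs.

653500 μs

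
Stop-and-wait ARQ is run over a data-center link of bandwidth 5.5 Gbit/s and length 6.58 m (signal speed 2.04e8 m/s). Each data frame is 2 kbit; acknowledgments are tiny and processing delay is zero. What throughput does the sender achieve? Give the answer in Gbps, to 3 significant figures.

t_tx = L/R = 2000/5500000000 = 3.63636e-07 s.
t_prop = 6.58/204000000 = 3.22549e-08 s; RTT = 6.45098e-08 s.
Cycle = t_tx + RTT = 4.28146e-07 s.
Throughput = L / cycle = 2000 / 4.28146e-07 = 4.67 Gbps.

4.67 Gbps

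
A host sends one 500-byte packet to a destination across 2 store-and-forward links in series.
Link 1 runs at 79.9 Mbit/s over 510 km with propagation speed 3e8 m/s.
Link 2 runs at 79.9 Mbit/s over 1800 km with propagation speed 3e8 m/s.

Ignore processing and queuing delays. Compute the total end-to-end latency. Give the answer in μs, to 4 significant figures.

7800 μs

L = 500 × 8 = 4000 bits.
Transmission delay per hop = L/R = 4000/79900000 = 50.0626 μs; 2 hops → 100.125 μs.
Propagation delays (d/s per hop): 1700, 6000 μs; sum = 7700 μs.
End-to-end = 7800 μs.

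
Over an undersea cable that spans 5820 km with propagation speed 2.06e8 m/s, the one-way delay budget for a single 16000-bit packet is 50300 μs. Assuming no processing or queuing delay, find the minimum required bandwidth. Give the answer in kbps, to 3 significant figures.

726 kbps

Propagation delay = 5820000 / 206000000 = 28252.4 μs.
Transmission budget = 50300 − 28252.4 = 22047.6 μs.
R ≥ L / t_tx = 16000 bits / 0.0220476 s = 726 kbps.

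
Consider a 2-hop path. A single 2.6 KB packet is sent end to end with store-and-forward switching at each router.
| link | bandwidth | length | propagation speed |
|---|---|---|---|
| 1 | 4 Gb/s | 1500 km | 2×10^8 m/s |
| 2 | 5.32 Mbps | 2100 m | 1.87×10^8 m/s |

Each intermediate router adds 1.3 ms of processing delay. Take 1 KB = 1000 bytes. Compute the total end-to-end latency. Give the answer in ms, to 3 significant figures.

L = 20800 bits.
Transmission delays (L/R per hop): 0.0052, 3.90977 ms; sum = 3.91497 ms.
Propagation delays (d/s per hop): 7.5, 0.0112299 ms; sum = 7.51123 ms.
Processing at 1 router(s): 1 × 1.3 ms = 1.3 ms.
End-to-end = 12.7 ms.

12.7 ms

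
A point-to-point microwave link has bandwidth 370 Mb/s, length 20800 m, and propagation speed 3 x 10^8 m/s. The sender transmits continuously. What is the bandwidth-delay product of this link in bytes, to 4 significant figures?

Propagation delay = 20800 / 300000000 = 6.93333e-05 s.
BDP = R × t_prop = 370000000 × 6.93333e-05 = 25653.3 bits.
In bytes: 25653.3/8 = 3207 bytes.

3207 bytes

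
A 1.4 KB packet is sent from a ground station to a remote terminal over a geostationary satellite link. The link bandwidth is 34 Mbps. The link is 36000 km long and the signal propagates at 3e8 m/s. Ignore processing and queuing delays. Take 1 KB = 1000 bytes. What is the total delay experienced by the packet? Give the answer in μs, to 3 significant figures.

120000 μs

L = 11200 bits.
Transmission delay = L/R = 11200 / 34000000 = 329.412 μs.
Propagation delay = d/s = 36000000 m / 300000000 m/s = 120000 μs.
Total = 120000 μs.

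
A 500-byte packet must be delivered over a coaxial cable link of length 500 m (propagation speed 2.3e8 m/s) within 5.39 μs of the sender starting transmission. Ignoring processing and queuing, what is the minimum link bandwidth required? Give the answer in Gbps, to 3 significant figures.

L = 4000 bits.
Propagation delay = 500 / 2.3e+08 = 2.17391 μs.
Transmission budget = 5.39 − 2.17391 = 3.21609 μs.
R ≥ L / t_tx = 4000 bits / 3.21609e-06 s = 1.24 Gbps.

1.24 Gbps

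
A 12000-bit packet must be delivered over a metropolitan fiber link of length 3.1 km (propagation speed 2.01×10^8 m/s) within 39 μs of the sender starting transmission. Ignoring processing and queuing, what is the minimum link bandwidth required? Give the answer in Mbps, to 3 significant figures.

509 Mbps

Propagation delay = 3100 / 2.01e+08 = 15.4229 μs.
Transmission budget = 39 − 15.4229 = 23.5771 μs.
R ≥ L / t_tx = 12000 bits / 2.35771e-05 s = 509 Mbps.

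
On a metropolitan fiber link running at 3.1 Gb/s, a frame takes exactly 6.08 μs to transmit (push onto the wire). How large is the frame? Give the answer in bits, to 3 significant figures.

18800 bits

L = R × t_tx = 3100000000 b/s × 6.08e-06 s = 18848 bits.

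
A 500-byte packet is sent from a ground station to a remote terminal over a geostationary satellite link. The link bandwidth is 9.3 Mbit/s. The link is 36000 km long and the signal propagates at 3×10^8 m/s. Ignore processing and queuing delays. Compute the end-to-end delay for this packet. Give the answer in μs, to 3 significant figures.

L = 500 × 8 = 4000 bits.
Transmission delay = L/R = 4000 / 9300000 = 430.108 μs.
Propagation delay = d/s = 36000000 m / 300000000 m/s = 120000 μs.
Total = 120000 μs.

120000 μs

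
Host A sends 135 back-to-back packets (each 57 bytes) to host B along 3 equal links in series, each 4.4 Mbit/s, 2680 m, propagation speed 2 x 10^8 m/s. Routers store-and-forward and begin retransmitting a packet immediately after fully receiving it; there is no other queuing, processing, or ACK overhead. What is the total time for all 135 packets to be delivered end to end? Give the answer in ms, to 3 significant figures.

Per-hop transmission t_tx = L/R = 456/4400000 = 0.103636 ms.
Per-hop propagation t_prop = 2680/200000000 = 0.0134 ms.
Pipeline fill: first packet needs 3·t_tx to clear all hops; remaining 134 packets each add one t_tx.
Total = (3+135-1)·t_tx + 3·t_prop = 137·0.103636 + 3·0.0134 = 14.2 ms.

14.2 ms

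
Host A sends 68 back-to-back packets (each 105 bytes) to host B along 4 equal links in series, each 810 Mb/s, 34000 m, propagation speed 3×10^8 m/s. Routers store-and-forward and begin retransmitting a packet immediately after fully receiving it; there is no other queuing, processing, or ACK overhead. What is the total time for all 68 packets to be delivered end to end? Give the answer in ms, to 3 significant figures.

Per-hop transmission t_tx = L/R = 840/810000000 = 0.00103704 ms.
Per-hop propagation t_prop = 34000/300000000 = 0.113333 ms.
Pipeline fill: first packet needs 4·t_tx to clear all hops; remaining 67 packets each add one t_tx.
Total = (4+68-1)·t_tx + 4·t_prop = 71·0.00103704 + 4·0.113333 = 0.527 ms.

0.527 ms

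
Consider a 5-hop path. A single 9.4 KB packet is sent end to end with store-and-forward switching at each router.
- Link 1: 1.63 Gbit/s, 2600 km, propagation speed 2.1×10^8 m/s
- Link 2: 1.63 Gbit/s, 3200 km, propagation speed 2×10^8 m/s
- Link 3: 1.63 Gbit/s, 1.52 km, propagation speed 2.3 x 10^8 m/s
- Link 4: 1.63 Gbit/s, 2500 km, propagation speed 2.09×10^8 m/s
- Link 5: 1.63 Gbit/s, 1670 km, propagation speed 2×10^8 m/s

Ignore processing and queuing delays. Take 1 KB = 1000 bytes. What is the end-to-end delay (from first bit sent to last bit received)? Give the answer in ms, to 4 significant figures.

L = 75200 bits.
Transmission delay per hop = L/R = 75200/1630000000 = 0.046135 ms; 5 hops → 0.230675 ms.
Propagation delays (d/s per hop): 12.381, 16, 0.0066087, 11.9617, 8.35 ms; sum = 48.6993 ms.
End-to-end = 48.93 ms.

48.93 ms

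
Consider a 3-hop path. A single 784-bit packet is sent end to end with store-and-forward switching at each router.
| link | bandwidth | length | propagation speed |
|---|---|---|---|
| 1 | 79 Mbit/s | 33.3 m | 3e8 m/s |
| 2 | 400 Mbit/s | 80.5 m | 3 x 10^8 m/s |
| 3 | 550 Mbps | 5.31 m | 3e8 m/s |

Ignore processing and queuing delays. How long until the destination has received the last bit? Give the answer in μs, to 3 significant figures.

13.7 μs

Transmission delays (L/R per hop): 9.92405, 1.96, 1.42545 μs; sum = 13.3095 μs.
Propagation delays (d/s per hop): 0.111, 0.268333, 0.0177 μs; sum = 0.397033 μs.
End-to-end = 13.7 μs.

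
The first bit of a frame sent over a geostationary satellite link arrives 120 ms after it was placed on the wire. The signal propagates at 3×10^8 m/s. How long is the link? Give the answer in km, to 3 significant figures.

d = s × t_prop = 300000000 × 0.12 = 36000 km.

36000 km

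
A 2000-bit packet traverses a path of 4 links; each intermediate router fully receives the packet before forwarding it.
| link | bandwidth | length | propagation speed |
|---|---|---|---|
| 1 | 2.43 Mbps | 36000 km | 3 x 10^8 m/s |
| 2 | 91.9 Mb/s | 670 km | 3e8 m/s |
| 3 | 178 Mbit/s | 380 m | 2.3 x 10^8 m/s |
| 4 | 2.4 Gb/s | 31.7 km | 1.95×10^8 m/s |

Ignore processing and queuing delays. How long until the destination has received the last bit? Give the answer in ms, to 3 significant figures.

Transmission delays (L/R per hop): 0.823045, 0.0217628, 0.011236, 0.000833333 ms; sum = 0.856877 ms.
Propagation delays (d/s per hop): 120, 2.23333, 0.00165217, 0.162564 ms; sum = 122.398 ms.
End-to-end = 123 ms.

123 ms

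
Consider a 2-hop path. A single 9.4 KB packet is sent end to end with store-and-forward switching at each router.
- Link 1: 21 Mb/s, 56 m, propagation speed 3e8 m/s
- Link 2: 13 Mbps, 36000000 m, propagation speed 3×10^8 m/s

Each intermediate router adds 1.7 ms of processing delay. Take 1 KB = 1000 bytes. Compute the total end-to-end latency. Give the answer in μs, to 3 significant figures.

L = 75200 bits.
Transmission delays (L/R per hop): 3580.95, 5784.62 μs; sum = 9365.57 μs.
Propagation delays (d/s per hop): 0.186667, 120000 μs; sum = 120000 μs.
Processing at 1 router(s): 1 × 1.7 ms = 1700 μs.
End-to-end = 131000 μs.

131000 μs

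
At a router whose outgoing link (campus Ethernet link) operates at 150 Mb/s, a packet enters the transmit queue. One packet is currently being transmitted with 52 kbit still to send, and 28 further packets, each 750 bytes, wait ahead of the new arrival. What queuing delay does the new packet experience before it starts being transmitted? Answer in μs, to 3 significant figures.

1470 μs

Each queued packet: L/R = 6000/150000000 = 40 μs.
28 queued → 1120 μs.
Plus remaining 52000 bits of current packet: 346.667 μs.
Queuing delay = 1470 μs.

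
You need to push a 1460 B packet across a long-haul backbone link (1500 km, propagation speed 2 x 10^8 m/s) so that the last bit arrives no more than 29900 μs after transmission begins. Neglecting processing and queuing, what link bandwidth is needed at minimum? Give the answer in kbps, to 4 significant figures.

L = 11680 bits.
Propagation delay = 1500000 / 200000000 = 7500 μs.
Transmission budget = 29900 − 7500 = 22400 μs.
R ≥ L / t_tx = 11680 bits / 0.0224 s = 521.4 kbps.

521.4 kbps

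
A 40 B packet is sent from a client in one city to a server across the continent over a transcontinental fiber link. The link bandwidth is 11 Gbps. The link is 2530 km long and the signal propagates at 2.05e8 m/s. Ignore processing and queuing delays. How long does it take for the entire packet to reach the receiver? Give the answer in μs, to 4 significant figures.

12340 μs

L = 40 × 8 = 320 bits.
Transmission delay = L/R = 320 / 11000000000 = 0.0290909 μs.
Propagation delay = d/s = 2530000 m / 2.05e+08 m/s = 12341.5 μs.
Total = 12340 μs.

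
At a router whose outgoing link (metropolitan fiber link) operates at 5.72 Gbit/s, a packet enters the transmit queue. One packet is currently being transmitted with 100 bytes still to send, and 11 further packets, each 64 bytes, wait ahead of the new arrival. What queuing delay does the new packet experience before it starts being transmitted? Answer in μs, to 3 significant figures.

Each queued packet: L/R = 512/5720000000 = 0.0895105 μs.
11 queued → 0.984615 μs.
Plus remaining 800 bits of current packet: 0.13986 μs.
Queuing delay = 1.12 μs.

1.12 μs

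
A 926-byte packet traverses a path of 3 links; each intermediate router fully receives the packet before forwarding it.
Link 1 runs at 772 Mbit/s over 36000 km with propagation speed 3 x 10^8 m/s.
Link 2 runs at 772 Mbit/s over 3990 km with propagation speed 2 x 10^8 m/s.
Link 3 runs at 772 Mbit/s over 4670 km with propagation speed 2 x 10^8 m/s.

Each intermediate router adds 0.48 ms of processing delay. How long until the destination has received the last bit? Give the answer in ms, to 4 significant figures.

L = 926 × 8 = 7408 bits.
Transmission delay per hop = L/R = 7408/772000000 = 0.00959585 ms; 3 hops → 0.0287876 ms.
Propagation delays (d/s per hop): 120, 19.95, 23.35 ms; sum = 163.3 ms.
Processing at 2 router(s): 2 × 0.48 ms = 0.96 ms.
End-to-end = 164.3 ms.

164.3 ms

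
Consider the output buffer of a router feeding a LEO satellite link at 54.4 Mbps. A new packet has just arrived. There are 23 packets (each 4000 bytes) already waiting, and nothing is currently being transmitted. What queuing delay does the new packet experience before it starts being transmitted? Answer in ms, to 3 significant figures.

Each queued packet: L/R = 32000/54400000 = 0.588235 ms.
23 queued → 13.5294 ms.
Queuing delay = 13.5 ms.

13.5 ms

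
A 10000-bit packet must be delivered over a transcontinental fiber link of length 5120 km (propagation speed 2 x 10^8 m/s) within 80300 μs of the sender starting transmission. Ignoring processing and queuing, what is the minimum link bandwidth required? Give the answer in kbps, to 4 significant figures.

Propagation delay = 5120000 / 200000000 = 25600 μs.
Transmission budget = 80300 − 25600 = 54700 μs.
R ≥ L / t_tx = 10000 bits / 0.0547 s = 182.8 kbps.

182.8 kbps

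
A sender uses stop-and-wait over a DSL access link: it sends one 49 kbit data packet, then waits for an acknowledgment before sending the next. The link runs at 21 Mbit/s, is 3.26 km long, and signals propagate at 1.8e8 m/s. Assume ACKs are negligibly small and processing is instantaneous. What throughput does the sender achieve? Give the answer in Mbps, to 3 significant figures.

t_tx = L/R = 49000/21000000 = 0.00233333 s.
t_prop = 3260/180000000 = 1.81111e-05 s; RTT = 3.62222e-05 s.
Cycle = t_tx + RTT = 0.00236956 s.
Throughput = L / cycle = 49000 / 0.00236956 = 20.7 Mbps.

20.7 Mbps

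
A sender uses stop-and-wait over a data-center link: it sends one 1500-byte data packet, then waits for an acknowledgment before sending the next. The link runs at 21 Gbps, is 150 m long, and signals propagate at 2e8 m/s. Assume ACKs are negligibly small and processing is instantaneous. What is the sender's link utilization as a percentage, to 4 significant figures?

t_tx = L/R = 12000/21000000000 = 5.71429e-07 s.
t_prop = 150/200000000 = 7.5e-07 s; RTT = 1.5e-06 s.
Cycle = t_tx + RTT = 2.07143e-06 s.
Utilization = t_tx / cycle = 5.71429e-07/2.07143e-06 = 27.59 %.

27.59 %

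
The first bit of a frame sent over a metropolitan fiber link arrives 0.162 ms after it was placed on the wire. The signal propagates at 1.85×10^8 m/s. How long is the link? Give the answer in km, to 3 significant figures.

d = s × t_prop = 185000000 × 0.000162 = 30.0 km.

30.0 km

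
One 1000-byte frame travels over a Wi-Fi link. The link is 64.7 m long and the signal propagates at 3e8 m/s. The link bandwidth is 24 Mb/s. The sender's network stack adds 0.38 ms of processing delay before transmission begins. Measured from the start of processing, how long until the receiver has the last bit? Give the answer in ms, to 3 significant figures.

L = 1000 × 8 = 8000 bits.
Transmission delay = L/R = 8000 / 24000000 = 0.333333 ms.
Propagation delay = d/s = 64.7 m / 300000000 m/s = 0.000215667 ms.
Plus processing delay 0.38 ms = 0.38 ms.
Total = 0.714 ms.

0.714 ms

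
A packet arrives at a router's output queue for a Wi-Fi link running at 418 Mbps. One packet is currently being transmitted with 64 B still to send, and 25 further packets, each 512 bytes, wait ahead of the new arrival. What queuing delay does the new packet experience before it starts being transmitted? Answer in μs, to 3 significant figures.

246 μs

Each queued packet: L/R = 4096/418000000 = 9.79904 μs.
25 queued → 244.976 μs.
Plus remaining 512 bits of current packet: 1.22488 μs.
Queuing delay = 246 μs.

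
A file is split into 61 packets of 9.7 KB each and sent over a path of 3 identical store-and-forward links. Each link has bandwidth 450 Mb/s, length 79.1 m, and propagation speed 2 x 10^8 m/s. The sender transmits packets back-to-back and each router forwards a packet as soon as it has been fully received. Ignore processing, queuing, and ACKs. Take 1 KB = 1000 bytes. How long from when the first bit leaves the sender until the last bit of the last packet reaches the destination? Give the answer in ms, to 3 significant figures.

10.9 ms

Per-hop transmission t_tx = L/R = 77600/450000000 = 0.172444 ms.
Per-hop propagation t_prop = 79.1/200000000 = 0.0003955 ms.
Pipeline fill: first packet needs 3·t_tx to clear all hops; remaining 60 packets each add one t_tx.
Total = (3+61-1)·t_tx + 3·t_prop = 63·0.172444 + 3·0.0003955 = 10.9 ms.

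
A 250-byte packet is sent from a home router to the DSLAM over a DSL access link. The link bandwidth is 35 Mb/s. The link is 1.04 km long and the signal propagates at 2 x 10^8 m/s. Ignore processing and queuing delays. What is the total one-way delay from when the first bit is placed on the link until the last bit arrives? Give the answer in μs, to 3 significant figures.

L = 250 × 8 = 2000 bits.
Transmission delay = L/R = 2000 / 35000000 = 57.1429 μs.
Propagation delay = d/s = 1040 m / 200000000 m/s = 5.2 μs.
Total = 62.3 μs.

62.3 μs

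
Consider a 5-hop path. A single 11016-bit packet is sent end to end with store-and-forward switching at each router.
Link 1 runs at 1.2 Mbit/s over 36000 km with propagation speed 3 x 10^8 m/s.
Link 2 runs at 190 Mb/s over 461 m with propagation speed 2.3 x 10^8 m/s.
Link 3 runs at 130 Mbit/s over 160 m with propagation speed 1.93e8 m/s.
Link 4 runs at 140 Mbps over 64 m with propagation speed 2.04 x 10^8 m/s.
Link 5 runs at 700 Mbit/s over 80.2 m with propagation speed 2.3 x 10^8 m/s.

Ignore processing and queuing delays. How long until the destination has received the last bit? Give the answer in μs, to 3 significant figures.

Transmission delays (L/R per hop): 9180, 57.9789, 84.7385, 78.6857, 15.7371 μs; sum = 9417.14 μs.
Propagation delays (d/s per hop): 120000, 2.00435, 0.829016, 0.313725, 0.348696 μs; sum = 120003 μs.
End-to-end = 129000 μs.

129000 μs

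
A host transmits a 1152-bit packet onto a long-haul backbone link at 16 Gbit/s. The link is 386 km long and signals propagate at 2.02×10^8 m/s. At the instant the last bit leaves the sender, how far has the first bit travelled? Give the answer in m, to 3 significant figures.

t_tx = L/R = 1152/16000000000 = 7.2e-08 s.
Distance = s × t_tx = 202000000 × 7.2e-08 = 14.5 m.

14.5 m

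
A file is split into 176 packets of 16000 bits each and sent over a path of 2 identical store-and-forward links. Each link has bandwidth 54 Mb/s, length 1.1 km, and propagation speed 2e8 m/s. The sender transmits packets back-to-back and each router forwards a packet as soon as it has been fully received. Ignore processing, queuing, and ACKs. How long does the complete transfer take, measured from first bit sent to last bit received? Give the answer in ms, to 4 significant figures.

Per-hop transmission t_tx = L/R = 16000/54000000 = 0.296296 ms.
Per-hop propagation t_prop = 1100/200000000 = 0.0055 ms.
Pipeline fill: first packet needs 2·t_tx to clear all hops; remaining 175 packets each add one t_tx.
Total = (2+176-1)·t_tx + 2·t_prop = 177·0.296296 + 2·0.0055 = 52.46 ms.

52.46 ms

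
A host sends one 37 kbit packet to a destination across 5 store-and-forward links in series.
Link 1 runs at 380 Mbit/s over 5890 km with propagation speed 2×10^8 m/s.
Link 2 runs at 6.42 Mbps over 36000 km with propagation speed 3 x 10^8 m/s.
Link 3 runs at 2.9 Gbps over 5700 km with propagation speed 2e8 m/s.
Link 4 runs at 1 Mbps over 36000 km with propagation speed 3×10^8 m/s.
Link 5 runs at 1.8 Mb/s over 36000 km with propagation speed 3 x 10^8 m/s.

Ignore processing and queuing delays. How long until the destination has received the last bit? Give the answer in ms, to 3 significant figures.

481 ms

L = 37000 bits.
Transmission delays (L/R per hop): 0.0973684, 5.76324, 0.0127586, 37, 20.5556 ms; sum = 63.4289 ms.
Propagation delays (d/s per hop): 29.45, 120, 28.5, 120, 120 ms; sum = 417.95 ms.
End-to-end = 481 ms.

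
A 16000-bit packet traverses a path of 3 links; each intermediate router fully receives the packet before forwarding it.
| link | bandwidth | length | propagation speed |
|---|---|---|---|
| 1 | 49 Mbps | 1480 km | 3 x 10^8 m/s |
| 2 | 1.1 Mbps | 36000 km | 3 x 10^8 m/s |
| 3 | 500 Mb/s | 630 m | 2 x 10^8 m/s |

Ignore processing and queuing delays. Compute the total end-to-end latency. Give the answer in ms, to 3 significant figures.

140 ms

Transmission delays (L/R per hop): 0.326531, 14.5455, 0.032 ms; sum = 14.904 ms.
Propagation delays (d/s per hop): 4.93333, 120, 0.00315 ms; sum = 124.936 ms.
End-to-end = 140 ms.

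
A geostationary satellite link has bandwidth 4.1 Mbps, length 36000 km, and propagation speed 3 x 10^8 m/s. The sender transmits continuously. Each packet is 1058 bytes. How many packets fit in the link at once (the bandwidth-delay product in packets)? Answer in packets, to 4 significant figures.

Propagation delay = 36000000 / 300000000 = 0.12 s.
BDP = R × t_prop = 4.1e+06 × 0.12 = 492000 bits.
In packets of 8464 bits: 58.13 packets.

58.13 packets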